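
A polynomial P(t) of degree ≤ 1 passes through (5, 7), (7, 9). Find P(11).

Using the Lagrange interpolation formula with nodes 5, 7:
  L_0(t) = (t - 7) / -2
  L_1(t) = (t - 5) / 2
Then P(t) = 7·L_0(t) + 9·L_1(t).
Expanding and collecting terms gives P(t) = t + 2.
Evaluating at t = 11: P(11) = 13.

13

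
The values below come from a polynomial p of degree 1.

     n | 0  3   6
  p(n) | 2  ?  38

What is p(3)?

20

The 2 known points determine the degree-1 polynomial uniquely.
Write p(n) = an + b. Substituting each data point gives a linear system:
  b = 2
  6a + b = 38
Solving the system yields a = 6, b = 2.
So p(n) = 6n + 2.
Then p(3) = 20.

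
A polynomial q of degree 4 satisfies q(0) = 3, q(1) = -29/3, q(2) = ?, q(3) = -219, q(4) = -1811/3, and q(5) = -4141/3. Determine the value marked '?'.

-181/3

The 5 known points determine the degree-4 polynomial uniquely.
Write q(u) = au^4 + bu^3 + cu^2 + du + e. Substituting each data point gives a linear system:
  e = 3
  a + b + c + d + e = -29/3
  81a + 27b + 9c + 3d + e = -219
  256a + 64b + 16c + 4d + e = -1811/3
  625a + 125b + 25c + 5d + e = -4141/3
Solving the system yields a = -2, b = 1/3, c = -6, d = -5, e = 3.
So q(u) = -2u^4 + (1/3)u^3 - 6u^2 - 5u + 3.
Then q(2) = -181/3.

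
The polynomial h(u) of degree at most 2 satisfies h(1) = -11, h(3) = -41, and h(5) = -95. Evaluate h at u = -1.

Using the Lagrange interpolation formula with nodes 1, 3, 5:
  L_0(u) = (u - 3)(u - 5) / 8
  L_1(u) = (u - 1)(u - 5) / -4
  L_2(u) = (u - 1)(u - 3) / 8
Then h(u) = -11·L_0(u) - 41·L_1(u) - 95·L_2(u).
Expanding and collecting terms gives h(u) = -3u² - 3u - 5.
Evaluating at u = -1: h(-1) = -5.

-5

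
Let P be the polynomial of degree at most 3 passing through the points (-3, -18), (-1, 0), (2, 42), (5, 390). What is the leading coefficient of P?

Write P(u) = au^3 + bu^2 + cu + d. Substituting each data point gives a linear system:
  -27a + 9b - 3c + d = -18
  -a + b - c + d = 0
  8a + 4b + 2c + d = 42
  125a + 25b + 5c + d = 390
Solving the system yields a = 2, b = 5, c = 3, d = 0.
So P(u) = 2u³ + 5u² + 3u.
The leading coefficient is 2.

2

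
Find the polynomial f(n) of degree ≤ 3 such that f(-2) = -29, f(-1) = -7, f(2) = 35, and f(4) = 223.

f(n) = 3n^3 + n^2 + 4n - 1

Using the Lagrange interpolation formula with nodes -2, -1, 2, 4:
  L_0(n) = (n + 1)(n - 2)(n - 4) / -24
  L_1(n) = (n + 2)(n - 2)(n - 4) / 15
  L_2(n) = (n + 2)(n + 1)(n - 4) / -24
  L_3(n) = (n + 2)(n + 1)(n - 2) / 60
Then f(n) = -29·L_0(n) - 7·L_1(n) + 35·L_2(n) + 223·L_3(n).
Expanding and collecting terms gives f(n) = 3n^3 + n^2 + 4n - 1.
Check: f(4) = 223. ✓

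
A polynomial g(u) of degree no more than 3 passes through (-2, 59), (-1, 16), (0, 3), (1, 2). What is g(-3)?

150

Forward differences of the values at u = -2, -1, 0, 1:
  g  : 59  16  3  2
  Δ  : -43  -13  -1
  Δ^2: 30  12
  Δ^3: -18
The third differences are constant, confirming degree 3.
Interpolating (Newton forward form) and evaluating at u = -3 gives g(-3) = 150.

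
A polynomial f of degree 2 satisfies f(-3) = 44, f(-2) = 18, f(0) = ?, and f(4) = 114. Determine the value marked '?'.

The 3 known points determine the degree-2 polynomial uniquely.
Write f(u) = au^2 + bu + c. Substituting each data point gives a linear system:
  9a - 3b + c = 44
  4a - 2b + c = 18
  16a + 4b + c = 114
Solving the system yields a = 6, b = 4, c = 2.
So f(u) = 6u^2 + 4u + 2.
Then f(0) = 2.

2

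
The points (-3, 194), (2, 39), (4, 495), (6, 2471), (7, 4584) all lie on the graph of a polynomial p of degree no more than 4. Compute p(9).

12590

Using the Lagrange interpolation formula with nodes -3, 2, 4, 6, 7:
  L_0(x) = (x - 2)(x - 4)(x - 6)(x - 7) / 3150
  L_1(x) = (x + 3)(x - 4)(x - 6)(x - 7) / -200
  L_2(x) = (x + 3)(x - 2)(x - 6)(x - 7) / 84
  L_3(x) = (x + 3)(x - 2)(x - 4)(x - 7) / -72
  L_4(x) = (x + 3)(x - 2)(x - 4)(x - 6) / 150
Then p(x) = 194·L_0(x) + 39·L_1(x) + 495·L_2(x) + 2471·L_3(x) + 4584·L_4(x).
Expanding and collecting terms gives p(x) = 2x⁴ - x³ + 2x² + 4x - 1.
Evaluating at x = 9: p(9) = 12590.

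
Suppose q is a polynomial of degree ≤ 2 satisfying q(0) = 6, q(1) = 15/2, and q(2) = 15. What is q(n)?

q(n) = 3n^2 - (3/2)n + 6

Using the Lagrange interpolation formula with nodes 0, 1, 2:
  L_0(n) = (n - 1)(n - 2) / 2
  L_1(n) = n(n - 2) / -1
  L_2(n) = n(n - 1) / 2
Then q(n) = 6·L_0(n) + 15/2·L_1(n) + 15·L_2(n).
Expanding and collecting terms gives q(n) = 3n^2 - (3/2)n + 6.
Check: q(0) = 6. ✓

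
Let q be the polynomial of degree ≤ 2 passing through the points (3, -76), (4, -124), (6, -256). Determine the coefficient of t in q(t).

Write q(t) = at^2 + bt + c. Substituting each data point gives a linear system:
  9a + 3b + c = -76
  16a + 4b + c = -124
  36a + 6b + c = -256
Solving the system yields a = -6, b = -6, c = -4.
So q(t) = -6t^2 - 6t - 4.
The coefficient of t is -6.

-6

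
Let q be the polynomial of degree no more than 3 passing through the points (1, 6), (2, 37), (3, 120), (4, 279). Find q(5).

538

Using the Lagrange interpolation formula with nodes 1, 2, 3, 4:
  L_0(n) = (n - 2)(n - 3)(n - 4) / -6
  L_1(n) = (n - 1)(n - 3)(n - 4) / 2
  L_2(n) = (n - 1)(n - 2)(n - 4) / -2
  L_3(n) = (n - 1)(n - 2)(n - 3) / 6
Then q(n) = 6·L_0(n) + 37·L_1(n) + 120·L_2(n) + 279·L_3(n).
Expanding and collecting terms gives q(n) = 4n^3 + 2n^2 - 3n + 3.
Evaluating at n = 5: q(5) = 538.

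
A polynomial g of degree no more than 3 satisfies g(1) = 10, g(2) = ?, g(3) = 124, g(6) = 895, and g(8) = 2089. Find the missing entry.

43

The 4 known points determine the degree-3 polynomial uniquely.
Write g(u) = au^3 + bu^2 + cu + d. Substituting each data point gives a linear system:
  a + b + c + d = 10
  27a + 9b + 3c + d = 124
  216a + 36b + 6c + d = 895
  512a + 64b + 8c + d = 2089
Solving the system yields a = 4, b = 0, c = 5, d = 1.
So g(u) = 4u^3 + 5u + 1.
Then g(2) = 43.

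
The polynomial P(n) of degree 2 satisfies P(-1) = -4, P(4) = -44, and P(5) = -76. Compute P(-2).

Using the Lagrange interpolation formula with nodes -1, 4, 5:
  L_0(n) = (n - 4)(n - 5) / 30
  L_1(n) = (n + 1)(n - 5) / -5
  L_2(n) = (n + 1)(n - 4) / 6
Then P(n) = -4·L_0(n) - 44·L_1(n) - 76·L_2(n).
Expanding and collecting terms gives P(n) = -4n^2 + 4n + 4.
Evaluating at n = -2: P(-2) = -20.

-20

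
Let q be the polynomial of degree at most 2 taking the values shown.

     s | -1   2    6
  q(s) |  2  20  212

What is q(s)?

q(s) = 6s^2 - 4

Write q(s) = as^2 + bs + c. Substituting each data point gives a linear system:
  a - b + c = 2
  4a + 2b + c = 20
  36a + 6b + c = 212
Solving the system yields a = 6, b = 0, c = -4.
So q(s) = 6s² - 4.
Check: q(-1) = 2. ✓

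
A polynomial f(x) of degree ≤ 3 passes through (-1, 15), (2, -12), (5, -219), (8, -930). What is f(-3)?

Forward differences of the values at x = -1, 2, 5, 8:
  f  : 15  -12  -219  -930
  Δ  : -27  -207  -711
  Δ^2: -180  -504
  Δ^3: -324
The third differences are constant, confirming degree 3.
Interpolating (Newton forward form) and evaluating at x = -3 gives f(-3) = 93.

93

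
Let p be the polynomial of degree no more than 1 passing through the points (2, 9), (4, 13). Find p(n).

Using the Lagrange interpolation formula with nodes 2, 4:
  L_0(n) = (n - 4) / -2
  L_1(n) = (n - 2) / 2
Then p(n) = 9·L_0(n) + 13·L_1(n).
Expanding and collecting terms gives p(n) = 2n + 5.
Check: p(2) = 9. ✓

p(n) = 2n + 5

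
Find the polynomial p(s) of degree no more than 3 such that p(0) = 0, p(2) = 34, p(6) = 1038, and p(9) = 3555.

p(s) = 5s^3 - s^2 - s

Write p(s) = as^3 + bs^2 + cs + d. Substituting each data point gives a linear system:
  d = 0
  8a + 4b + 2c + d = 34
  216a + 36b + 6c + d = 1038
  729a + 81b + 9c + d = 3555
Solving the system yields a = 5, b = -1, c = -1, d = 0.
So p(s) = 5s³ - s² - s.
Check: p(0) = 0. ✓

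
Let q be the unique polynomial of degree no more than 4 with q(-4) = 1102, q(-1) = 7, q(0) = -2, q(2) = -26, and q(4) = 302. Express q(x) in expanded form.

q(x) = 3x^4 - 6x^3 - 4x^2 - 4x - 2

Write q(x) = ax^4 + bx^3 + cx^2 + dx + e. Substituting each data point gives a linear system:
  256a - 64b + 16c - 4d + e = 1102
  a - b + c - d + e = 7
  e = -2
  16a + 8b + 4c + 2d + e = -26
  256a + 64b + 16c + 4d + e = 302
Solving the system yields a = 3, b = -6, c = -4, d = -4, e = -2.
So q(x) = 3x⁴ - 6x³ - 4x² - 4x - 2.
Check: q(4) = 302. ✓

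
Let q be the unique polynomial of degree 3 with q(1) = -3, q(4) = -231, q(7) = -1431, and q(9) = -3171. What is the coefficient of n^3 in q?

Write q(n) = an^3 + bn^2 + cn + d. Substituting each data point gives a linear system:
  a + b + c + d = -3
  64a + 16b + 4c + d = -231
  343a + 49b + 7c + d = -1431
  729a + 81b + 9c + d = -3171
Solving the system yields a = -5, b = 6, c = -1, d = -3.
So q(n) = -5n³ + 6n² - n - 3.
The leading coefficient is -5.

-5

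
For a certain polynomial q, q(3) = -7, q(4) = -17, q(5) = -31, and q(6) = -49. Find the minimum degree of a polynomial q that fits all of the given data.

Forward differences of the values at t = 3, 4, 5, 6:
  q  : -7  -17  -31  -49
  Δ  : -10  -14  -18
  Δ^2: -4  -4
  Δ^3: 0
The second differences are constant (-4) and nonzero, while all higher differences vanish, so the minimal degree is 2.

2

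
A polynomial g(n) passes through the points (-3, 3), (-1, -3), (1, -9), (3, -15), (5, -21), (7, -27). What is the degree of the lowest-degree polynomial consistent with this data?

Forward differences of the values at n = -3, -1, 1, 3, 5, 7:
  g  : 3  -3  -9  -15  -21  -27
  Δ  : -6  -6  -6  -6  -6
  Δ^2: 0  0  0  0
  Δ^3: 0  0  0
  Δ^4: 0  0
  Δ^5: 0
The first differences are constant (-6) and nonzero, while all higher differences vanish, so the minimal degree is 1.

1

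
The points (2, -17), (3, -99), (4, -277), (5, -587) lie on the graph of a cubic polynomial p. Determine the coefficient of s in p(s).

Write p(s) = as^3 + bs^2 + cs + d. Substituting each data point gives a linear system:
  8a + 4b + 2c + d = -17
  27a + 9b + 3c + d = -99
  64a + 16b + 4c + d = -277
  125a + 25b + 5c + d = -587
Solving the system yields a = -6, b = 6, c = 2, d = 3.
So p(s) = -6s^3 + 6s^2 + 2s + 3.
The coefficient of s is 2.

2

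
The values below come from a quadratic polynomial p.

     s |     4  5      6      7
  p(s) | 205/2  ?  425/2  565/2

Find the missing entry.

305/2

The 3 known points determine the degree-2 polynomial uniquely.
Write p(s) = as^2 + bs + c. Substituting each data point gives a linear system:
  16a + 4b + c = 205/2
  36a + 6b + c = 425/2
  49a + 7b + c = 565/2
Solving the system yields a = 5, b = 5, c = 5/2.
So p(s) = 5s^2 + 5s + 5/2.
Then p(5) = 305/2.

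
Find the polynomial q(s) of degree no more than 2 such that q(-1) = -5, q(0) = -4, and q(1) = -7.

Write q(s) = as^2 + bs + c. Substituting each data point gives a linear system:
  a - b + c = -5
  c = -4
  a + b + c = -7
Solving the system yields a = -2, b = -1, c = -4.
So q(s) = -2s^2 - s - 4.
Check: q(-1) = -5. ✓

q(s) = -2s^2 - s - 4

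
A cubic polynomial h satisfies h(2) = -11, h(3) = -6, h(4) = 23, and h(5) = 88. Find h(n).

Write h(n) = an^3 + bn^2 + cn + d. Substituting each data point gives a linear system:
  8a + 4b + 2c + d = -11
  27a + 9b + 3c + d = -6
  64a + 16b + 4c + d = 23
  125a + 25b + 5c + d = 88
Solving the system yields a = 2, b = -6, c = -3, d = 3.
So h(n) = 2n^3 - 6n^2 - 3n + 3.
Check: h(4) = 23. ✓

h(n) = 2n^3 - 6n^2 - 3n + 3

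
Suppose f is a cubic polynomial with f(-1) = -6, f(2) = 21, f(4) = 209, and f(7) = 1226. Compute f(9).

2674

Using the Lagrange interpolation formula with nodes -1, 2, 4, 7:
  L_0(n) = (n - 2)(n - 4)(n - 7) / -120
  L_1(n) = (n + 1)(n - 4)(n - 7) / 30
  L_2(n) = (n + 1)(n - 2)(n - 7) / -30
  L_3(n) = (n + 1)(n - 2)(n - 4) / 120
Then f(n) = -6·L_0(n) + 21·L_1(n) + 209·L_2(n) + 1226·L_3(n).
Expanding and collecting terms gives f(n) = 4n^3 - 3n^2 + 1.
Evaluating at n = 9: f(9) = 2674.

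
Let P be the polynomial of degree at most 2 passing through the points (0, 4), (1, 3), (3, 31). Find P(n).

Write P(n) = an^2 + bn + c. Substituting each data point gives a linear system:
  c = 4
  a + b + c = 3
  9a + 3b + c = 31
Solving the system yields a = 5, b = -6, c = 4.
So P(n) = 5n² - 6n + 4.
Check: P(1) = 3. ✓

P(n) = 5n^2 - 6n + 4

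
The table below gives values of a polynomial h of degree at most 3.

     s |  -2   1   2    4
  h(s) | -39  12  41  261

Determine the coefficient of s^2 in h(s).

-1

Write h(s) = as^3 + bs^2 + cs + d. Substituting each data point gives a linear system:
  -8a + 4b - 2c + d = -39
  a + b + c + d = 12
  8a + 4b + 2c + d = 41
  64a + 16b + 4c + d = 261
Solving the system yields a = 4, b = -1, c = 4, d = 5.
So h(s) = 4s^3 - s^2 + 4s + 5.
The coefficient of s^2 is -1.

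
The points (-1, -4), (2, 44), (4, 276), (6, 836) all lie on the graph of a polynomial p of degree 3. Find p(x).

p(x) = 3x^3 + 5x^2 + 2x - 4

Write p(x) = ax^3 + bx^2 + cx + d. Substituting each data point gives a linear system:
  -a + b - c + d = -4
  8a + 4b + 2c + d = 44
  64a + 16b + 4c + d = 276
  216a + 36b + 6c + d = 836
Solving the system yields a = 3, b = 5, c = 2, d = -4.
So p(x) = 3x^3 + 5x^2 + 2x - 4.
Check: p(-1) = -4. ✓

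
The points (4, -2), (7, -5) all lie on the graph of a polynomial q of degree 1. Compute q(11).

-9

Write q(n) = an + b. Substituting each data point gives a linear system:
  4a + b = -2
  7a + b = -5
Solving the system yields a = -1, b = 2.
So q(n) = -n + 2.
Then q(11) = -9.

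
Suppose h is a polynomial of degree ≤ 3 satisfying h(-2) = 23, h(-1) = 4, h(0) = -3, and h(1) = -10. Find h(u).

Using the Lagrange interpolation formula with nodes -2, -1, 0, 1:
  L_0(u) = (u + 1)u(u - 1) / -6
  L_1(u) = (u + 2)u(u - 1) / 2
  L_2(u) = (u + 2)(u + 1)(u - 1) / -2
  L_3(u) = (u + 2)(u + 1)u / 6
Then h(u) = 23·L_0(u) + 4·L_1(u) - 3·L_2(u) - 10·L_3(u).
Expanding and collecting terms gives h(u) = -2u^3 - 5u - 3.
Check: h(1) = -10. ✓

h(u) = -2u^3 - 5u - 3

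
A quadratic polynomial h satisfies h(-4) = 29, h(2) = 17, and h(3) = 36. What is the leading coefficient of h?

3

Write h(n) = an^2 + bn + c. Substituting each data point gives a linear system:
  16a - 4b + c = 29
  4a + 2b + c = 17
  9a + 3b + c = 36
Solving the system yields a = 3, b = 4, c = -3.
So h(n) = 3n^2 + 4n - 3.
The leading coefficient is 3.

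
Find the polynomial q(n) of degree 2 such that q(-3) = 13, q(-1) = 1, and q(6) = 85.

Write q(n) = an^2 + bn + c. Substituting each data point gives a linear system:
  9a - 3b + c = 13
  a - b + c = 1
  36a + 6b + c = 85
Solving the system yields a = 2, b = 2, c = 1.
So q(n) = 2n^2 + 2n + 1.
Check: q(6) = 85. ✓

q(n) = 2n^2 + 2n + 1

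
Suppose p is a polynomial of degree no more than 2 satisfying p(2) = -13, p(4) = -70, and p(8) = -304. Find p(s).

Using the Lagrange interpolation formula with nodes 2, 4, 8:
  L_0(s) = (s - 4)(s - 8) / 12
  L_1(s) = (s - 2)(s - 8) / -8
  L_2(s) = (s - 2)(s - 4) / 24
Then p(s) = -13·L_0(s) - 70·L_1(s) - 304·L_2(s).
Expanding and collecting terms gives p(s) = -5s² + (3/2)s + 4.
Check: p(2) = -13. ✓

p(s) = -5s^2 + (3/2)s + 4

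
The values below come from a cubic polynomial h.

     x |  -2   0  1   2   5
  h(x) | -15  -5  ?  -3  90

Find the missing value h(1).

The 4 known points determine the degree-3 polynomial uniquely.
Write h(x) = ax^3 + bx^2 + cx + d. Substituting each data point gives a linear system:
  -8a + 4b - 2c + d = -15
  d = -5
  8a + 4b + 2c + d = -3
  125a + 25b + 5c + d = 90
Solving the system yields a = 1, b = -1, c = -1, d = -5.
So h(x) = x³ - x² - x - 5.
Then h(1) = -6.

-6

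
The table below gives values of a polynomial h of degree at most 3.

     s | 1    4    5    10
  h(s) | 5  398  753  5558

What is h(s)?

Write h(s) = as^3 + bs^2 + cs + d. Substituting each data point gives a linear system:
  a + b + c + d = 5
  64a + 16b + 4c + d = 398
  125a + 25b + 5c + d = 753
  1000a + 100b + 10c + d = 5558
Solving the system yields a = 5, b = 6, c = -4, d = -2.
So h(s) = 5s³ + 6s² - 4s - 2.
Check: h(1) = 5. ✓

h(s) = 5s^3 + 6s^2 - 4s - 2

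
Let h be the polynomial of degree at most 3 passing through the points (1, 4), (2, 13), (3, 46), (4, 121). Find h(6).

469

Write h(n) = an^3 + bn^2 + cn + d. Substituting each data point gives a linear system:
  a + b + c + d = 4
  8a + 4b + 2c + d = 13
  27a + 9b + 3c + d = 46
  64a + 16b + 4c + d = 121
Solving the system yields a = 3, b = -6, c = 6, d = 1.
So h(n) = 3n^3 - 6n^2 + 6n + 1.
Then h(6) = 469.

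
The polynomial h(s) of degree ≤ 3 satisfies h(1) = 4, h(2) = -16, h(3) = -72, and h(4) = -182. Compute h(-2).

Using the Lagrange interpolation formula with nodes 1, 2, 3, 4:
  L_0(s) = (s - 2)(s - 3)(s - 4) / -6
  L_1(s) = (s - 1)(s - 3)(s - 4) / 2
  L_2(s) = (s - 1)(s - 2)(s - 4) / -2
  L_3(s) = (s - 1)(s - 2)(s - 3) / 6
Then h(s) = 4·L_0(s) - 16·L_1(s) - 72·L_2(s) - 182·L_3(s).
Expanding and collecting terms gives h(s) = -3s^3 + s + 6.
Evaluating at s = -2: h(-2) = 28.

28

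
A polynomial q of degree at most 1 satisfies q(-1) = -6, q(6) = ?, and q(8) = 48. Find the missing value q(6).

36

The 2 known points determine the degree-1 polynomial uniquely.
Write q(s) = as + b. Substituting each data point gives a linear system:
  -a + b = -6
  8a + b = 48
Solving the system yields a = 6, b = 0.
So q(s) = 6s.
Then q(6) = 36.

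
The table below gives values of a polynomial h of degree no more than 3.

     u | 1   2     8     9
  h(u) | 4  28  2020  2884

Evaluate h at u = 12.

Write h(u) = au^3 + bu^2 + cu + d. Substituting each data point gives a linear system:
  a + b + c + d = 4
  8a + 4b + 2c + d = 28
  512a + 64b + 8c + d = 2020
  729a + 81b + 9c + d = 2884
Solving the system yields a = 4, b = 0, c = -4, d = 4.
So h(u) = 4u^3 - 4u + 4.
Then h(12) = 6868.

6868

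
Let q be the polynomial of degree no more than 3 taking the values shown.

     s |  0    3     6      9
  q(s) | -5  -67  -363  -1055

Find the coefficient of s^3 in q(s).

Write q(s) = as^3 + bs^2 + cs + d. Substituting each data point gives a linear system:
  d = -5
  27a + 9b + 3c + d = -67
  216a + 36b + 6c + d = -363
  729a + 81b + 9c + d = -1055
Solving the system yields a = -1, b = -4, c = 1/3, d = -5.
So q(s) = -s³ - 4s² + (1/3)s - 5.
The leading coefficient is -1.

-1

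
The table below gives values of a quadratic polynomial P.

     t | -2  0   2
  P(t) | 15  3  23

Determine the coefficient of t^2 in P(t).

Write P(t) = at^2 + bt + c. Substituting each data point gives a linear system:
  4a - 2b + c = 15
  c = 3
  4a + 2b + c = 23
Solving the system yields a = 4, b = 2, c = 3.
So P(t) = 4t^2 + 2t + 3.
The leading coefficient is 4.

4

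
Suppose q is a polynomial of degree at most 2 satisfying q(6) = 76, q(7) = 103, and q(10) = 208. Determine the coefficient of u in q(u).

Write q(u) = au^2 + bu + c. Substituting each data point gives a linear system:
  36a + 6b + c = 76
  49a + 7b + c = 103
  100a + 10b + c = 208
Solving the system yields a = 2, b = 1, c = -2.
So q(u) = 2u² + u - 2.
The coefficient of u is 1.

1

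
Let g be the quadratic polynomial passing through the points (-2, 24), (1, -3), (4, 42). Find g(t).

Write g(t) = at^2 + bt + c. Substituting each data point gives a linear system:
  4a - 2b + c = 24
  a + b + c = -3
  16a + 4b + c = 42
Solving the system yields a = 4, b = -5, c = -2.
So g(t) = 4t² - 5t - 2.
Check: g(1) = -3. ✓

g(t) = 4t^2 - 5t - 2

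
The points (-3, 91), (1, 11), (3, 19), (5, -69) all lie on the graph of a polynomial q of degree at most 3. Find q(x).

Write q(x) = ax^3 + bx^2 + cx + d. Substituting each data point gives a linear system:
  -27a + 9b - 3c + d = 91
  a + b + c + d = 11
  27a + 9b + 3c + d = 19
  125a + 25b + 5c + d = -69
Solving the system yields a = -2, b = 6, c = 6, d = 1.
So q(x) = -2x³ + 6x² + 6x + 1.
Check: q(3) = 19. ✓

q(x) = -2x^3 + 6x^2 + 6x + 1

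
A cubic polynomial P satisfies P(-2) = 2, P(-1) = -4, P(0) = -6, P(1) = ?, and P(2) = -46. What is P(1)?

The 4 known points determine the degree-3 polynomial uniquely.
Write P(s) = as^3 + bs^2 + cs + d. Substituting each data point gives a linear system:
  -8a + 4b - 2c + d = 2
  -a + b - c + d = -4
  d = -6
  8a + 4b + 2c + d = -46
Solving the system yields a = -2, b = -4, c = -4, d = -6.
So P(s) = -2s^3 - 4s^2 - 4s - 6.
Then P(1) = -16.

-16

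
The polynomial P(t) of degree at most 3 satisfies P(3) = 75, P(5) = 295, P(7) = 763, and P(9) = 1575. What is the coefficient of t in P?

4

Write P(t) = at^3 + bt^2 + ct + d. Substituting each data point gives a linear system:
  27a + 9b + 3c + d = 75
  125a + 25b + 5c + d = 295
  343a + 49b + 7c + d = 763
  729a + 81b + 9c + d = 1575
Solving the system yields a = 2, b = 1, c = 4, d = 0.
So P(t) = 2t^3 + t^2 + 4t.
The coefficient of t is 4.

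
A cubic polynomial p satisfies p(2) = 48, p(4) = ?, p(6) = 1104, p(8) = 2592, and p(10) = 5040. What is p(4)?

The 4 known points determine the degree-3 polynomial uniquely.
Write p(u) = au^3 + bu^2 + cu + d. Substituting each data point gives a linear system:
  8a + 4b + 2c + d = 48
  216a + 36b + 6c + d = 1104
  512a + 64b + 8c + d = 2592
  1000a + 100b + 10c + d = 5040
Solving the system yields a = 5, b = 0, c = 4, d = 0.
So p(u) = 5u³ + 4u.
Then p(4) = 336.

336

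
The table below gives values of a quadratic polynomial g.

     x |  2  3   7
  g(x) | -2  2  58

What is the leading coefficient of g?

2

Write g(x) = ax^2 + bx + c. Substituting each data point gives a linear system:
  4a + 2b + c = -2
  9a + 3b + c = 2
  49a + 7b + c = 58
Solving the system yields a = 2, b = -6, c = 2.
So g(x) = 2x^2 - 6x + 2.
The leading coefficient is 2.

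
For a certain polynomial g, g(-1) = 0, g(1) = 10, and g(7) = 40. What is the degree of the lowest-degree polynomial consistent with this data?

1

Divided differences on the nodes -1, 1, 7:
  order 0: 0  10  40
  order 1: 5  5
  order 2: 0
The order-1 divided differences are all 5 (nonzero) and every higher order vanishes, so the data lies on a polynomial of degree exactly 1.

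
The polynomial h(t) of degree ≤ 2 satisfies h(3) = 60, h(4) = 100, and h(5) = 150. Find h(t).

h(t) = 5t^2 + 5t

Write h(t) = at^2 + bt + c. Substituting each data point gives a linear system:
  9a + 3b + c = 60
  16a + 4b + c = 100
  25a + 5b + c = 150
Solving the system yields a = 5, b = 5, c = 0.
So h(t) = 5t² + 5t.
Check: h(4) = 100. ✓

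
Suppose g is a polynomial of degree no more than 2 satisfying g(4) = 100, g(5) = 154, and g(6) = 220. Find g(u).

Write g(u) = au^2 + bu + c. Substituting each data point gives a linear system:
  16a + 4b + c = 100
  25a + 5b + c = 154
  36a + 6b + c = 220
Solving the system yields a = 6, b = 0, c = 4.
So g(u) = 6u^2 + 4.
Check: g(4) = 100. ✓

g(u) = 6u^2 + 4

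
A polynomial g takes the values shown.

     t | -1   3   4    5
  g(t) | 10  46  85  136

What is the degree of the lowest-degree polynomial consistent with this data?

2

Divided differences on the nodes -1, 3, 4, 5:
  order 0: 10  46  85  136
  order 1: 9  39  51
  order 2: 6  6
  order 3: 0
The order-2 divided differences are all 6 (nonzero) and every higher order vanishes, so the data lies on a polynomial of degree exactly 2.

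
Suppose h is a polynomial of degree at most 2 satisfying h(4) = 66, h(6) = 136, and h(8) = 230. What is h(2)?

Using the Lagrange interpolation formula with nodes 4, 6, 8:
  L_0(n) = (n - 6)(n - 8) / 8
  L_1(n) = (n - 4)(n - 8) / -4
  L_2(n) = (n - 4)(n - 6) / 8
Then h(n) = 66·L_0(n) + 136·L_1(n) + 230·L_2(n).
Expanding and collecting terms gives h(n) = 3n^2 + 5n - 2.
Evaluating at n = 2: h(2) = 20.

20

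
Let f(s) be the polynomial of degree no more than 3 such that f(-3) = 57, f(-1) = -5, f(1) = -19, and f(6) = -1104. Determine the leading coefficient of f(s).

-4

Write f(s) = as^3 + bs^2 + cs + d. Substituting each data point gives a linear system:
  -27a + 9b - 3c + d = 57
  -a + b - c + d = -5
  a + b + c + d = -19
  216a + 36b + 6c + d = -1104
Solving the system yields a = -4, b = -6, c = -3, d = -6.
So f(s) = -4s³ - 6s² - 3s - 6.
The leading coefficient is -4.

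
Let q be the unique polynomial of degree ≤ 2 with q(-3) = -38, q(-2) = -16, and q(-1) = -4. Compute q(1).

Using the Lagrange interpolation formula with nodes -3, -2, -1:
  L_0(x) = (x + 2)(x + 1) / 2
  L_1(x) = (x + 3)(x + 1) / -1
  L_2(x) = (x + 3)(x + 2) / 2
Then q(x) = -38·L_0(x) - 16·L_1(x) - 4·L_2(x).
Expanding and collecting terms gives q(x) = -5x² - 3x - 2.
Evaluating at x = 1: q(1) = -10.

-10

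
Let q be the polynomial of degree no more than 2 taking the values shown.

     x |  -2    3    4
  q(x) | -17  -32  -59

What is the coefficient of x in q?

1

Write q(x) = ax^2 + bx + c. Substituting each data point gives a linear system:
  4a - 2b + c = -17
  9a + 3b + c = -32
  16a + 4b + c = -59
Solving the system yields a = -4, b = 1, c = 1.
So q(x) = -4x^2 + x + 1.
The coefficient of x is 1.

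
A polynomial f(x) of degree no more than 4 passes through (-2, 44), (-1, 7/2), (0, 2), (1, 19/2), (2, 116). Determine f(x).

Write f(x) = ax^4 + bx^3 + cx^2 + dx + e. Substituting each data point gives a linear system:
  16a - 8b + 4c - 2d + e = 44
  a - b + c - d + e = 7/2
  e = 2
  a + b + c + d + e = 19/2
  16a + 8b + 4c + 2d + e = 116
Solving the system yields a = 5, b = 5, c = -1/2, d = -2, e = 2.
So f(x) = 5x⁴ + 5x³ - (1/2)x² - 2x + 2.
Check: f(1) = 19/2. ✓

f(x) = 5x^4 + 5x^3 - (1/2)x^2 - 2x + 2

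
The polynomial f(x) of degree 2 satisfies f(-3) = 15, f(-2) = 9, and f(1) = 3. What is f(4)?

Using the Lagrange interpolation formula with nodes -3, -2, 1:
  L_0(x) = (x + 2)(x - 1) / 4
  L_1(x) = (x + 3)(x - 1) / -3
  L_2(x) = (x + 3)(x + 2) / 12
Then f(x) = 15·L_0(x) + 9·L_1(x) + 3·L_2(x).
Expanding and collecting terms gives f(x) = x² - x + 3.
Evaluating at x = 4: f(4) = 15.

15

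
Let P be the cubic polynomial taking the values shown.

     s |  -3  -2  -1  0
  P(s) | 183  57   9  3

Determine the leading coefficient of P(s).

-6

Write P(s) = as^3 + bs^2 + cs + d. Substituting each data point gives a linear system:
  -27a + 9b - 3c + d = 183
  -8a + 4b - 2c + d = 57
  -a + b - c + d = 9
  d = 3
Solving the system yields a = -6, b = 3, c = 3, d = 3.
So P(s) = -6s^3 + 3s^2 + 3s + 3.
The leading coefficient is -6.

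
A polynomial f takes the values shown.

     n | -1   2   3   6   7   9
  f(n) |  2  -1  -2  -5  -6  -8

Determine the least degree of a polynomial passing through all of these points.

1

Divided differences on the nodes -1, 2, 3, 6, 7, 9:
  order 0: 2  -1  -2  -5  -6  -8
  order 1: -1  -1  -1  -1  -1
  order 2: 0  0  0  0
  order 3: 0  0  0
  order 4: 0  0
  order 5: 0
The order-1 divided differences are all -1 (nonzero) and every higher order vanishes, so the data lies on a polynomial of degree exactly 1.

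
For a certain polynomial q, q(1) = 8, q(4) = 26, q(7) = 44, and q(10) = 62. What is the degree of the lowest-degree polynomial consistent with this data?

1

Forward differences of the values at t = 1, 4, 7, 10:
  q  : 8  26  44  62
  Δ  : 18  18  18
  Δ^2: 0  0
  Δ^3: 0
The first differences are constant (18) and nonzero, while all higher differences vanish, so the minimal degree is 1.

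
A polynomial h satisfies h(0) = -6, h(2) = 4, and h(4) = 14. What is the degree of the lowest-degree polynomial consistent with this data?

1

Forward differences of the values at t = 0, 2, 4:
  h  : -6  4  14
  Δ  : 10  10
  Δ^2: 0
The first differences are constant (10) and nonzero, while all higher differences vanish, so the minimal degree is 1.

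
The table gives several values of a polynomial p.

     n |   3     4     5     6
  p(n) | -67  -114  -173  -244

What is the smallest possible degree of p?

2

Forward differences of the values at n = 3, 4, 5, 6:
  p  : -67  -114  -173  -244
  Δ  : -47  -59  -71
  Δ^2: -12  -12
  Δ^3: 0
The second differences are constant (-12) and nonzero, while all higher differences vanish, so the minimal degree is 2.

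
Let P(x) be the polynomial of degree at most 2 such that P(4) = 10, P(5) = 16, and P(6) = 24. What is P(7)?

34

Using the Lagrange interpolation formula with nodes 4, 5, 6:
  L_0(x) = (x - 5)(x - 6) / 2
  L_1(x) = (x - 4)(x - 6) / -1
  L_2(x) = (x - 4)(x - 5) / 2
Then P(x) = 10·L_0(x) + 16·L_1(x) + 24·L_2(x).
Expanding and collecting terms gives P(x) = x^2 - 3x + 6.
Evaluating at x = 7: P(7) = 34.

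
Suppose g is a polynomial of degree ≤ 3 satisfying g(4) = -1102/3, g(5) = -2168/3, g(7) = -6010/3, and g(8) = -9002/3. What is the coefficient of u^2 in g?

1

Write g(u) = au^3 + bu^2 + cu + d. Substituting each data point gives a linear system:
  64a + 16b + 4c + d = -1102/3
  125a + 25b + 5c + d = -2168/3
  343a + 49b + 7c + d = -6010/3
  512a + 64b + 8c + d = -9002/3
Solving the system yields a = -6, b = 1, c = 5/3, d = -6.
So g(u) = -6u^3 + u^2 + (5/3)u - 6.
The coefficient of u^2 is 1.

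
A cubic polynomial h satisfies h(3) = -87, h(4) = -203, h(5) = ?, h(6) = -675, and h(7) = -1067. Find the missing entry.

-393

On equispaced nodes a degree-3 polynomial has vanishing fourth forward difference, so
  h(3) - 4·h(4) + 6·h(5) - 4·h(6) + h(7) = 0.
Substituting the known values and solving for h(5):
  6·h(5) = -2358
  h(5) = -393.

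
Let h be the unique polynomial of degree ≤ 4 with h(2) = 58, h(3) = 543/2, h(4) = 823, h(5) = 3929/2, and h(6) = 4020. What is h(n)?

Write h(n) = an^4 + bn^3 + cn^2 + dn + e. Substituting each data point gives a linear system:
  16a + 8b + 4c + 2d + e = 58
  81a + 27b + 9c + 3d + e = 543/2
  256a + 64b + 16c + 4d + e = 823
  625a + 125b + 25c + 5d + e = 3929/2
  1296a + 216b + 36c + 6d + e = 4020
Solving the system yields a = 3, b = 0, c = 4, d = -3/2, e = -3.
So h(n) = 3n⁴ + 4n² - (3/2)n - 3.
Check: h(2) = 58. ✓

h(n) = 3n^4 + 4n^2 - (3/2)n - 3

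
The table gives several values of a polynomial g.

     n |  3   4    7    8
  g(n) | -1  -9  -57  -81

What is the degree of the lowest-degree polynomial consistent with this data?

2

Divided differences on the nodes 3, 4, 7, 8:
  order 0: -1  -9  -57  -81
  order 1: -8  -16  -24
  order 2: -2  -2
  order 3: 0
The order-2 divided differences are all -2 (nonzero) and every higher order vanishes, so the data lies on a polynomial of degree exactly 2.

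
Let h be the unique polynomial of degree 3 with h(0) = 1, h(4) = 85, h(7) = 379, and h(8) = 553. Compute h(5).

Using the Lagrange interpolation formula with nodes 0, 4, 7, 8:
  L_0(s) = (s - 4)(s - 7)(s - 8) / -224
  L_1(s) = s(s - 7)(s - 8) / 48
  L_2(s) = s(s - 4)(s - 8) / -21
  L_3(s) = s(s - 4)(s - 7) / 32
Then h(s) = 1·L_0(s) + 85·L_1(s) + 379·L_2(s) + 553·L_3(s).
Expanding and collecting terms gives h(s) = s³ + 5s + 1.
Evaluating at s = 5: h(5) = 151.

151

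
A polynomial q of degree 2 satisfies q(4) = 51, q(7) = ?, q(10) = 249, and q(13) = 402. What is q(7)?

132

On equispaced nodes a degree-2 polynomial has vanishing third forward difference, so
  - q(4) + 3·q(7) - 3·q(10) + q(13) = 0.
Substituting the known values and solving for q(7):
  3·q(7) = 396
  q(7) = 132.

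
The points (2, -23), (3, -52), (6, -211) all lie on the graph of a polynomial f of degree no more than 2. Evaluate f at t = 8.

-377

Write f(t) = at^2 + bt + c. Substituting each data point gives a linear system:
  4a + 2b + c = -23
  9a + 3b + c = -52
  36a + 6b + c = -211
Solving the system yields a = -6, b = 1, c = -1.
So f(t) = -6t^2 + t - 1.
Then f(8) = -377.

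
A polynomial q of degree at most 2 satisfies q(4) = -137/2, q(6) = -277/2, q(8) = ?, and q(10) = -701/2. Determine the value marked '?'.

-465/2

The 3 known points determine the degree-2 polynomial uniquely.
Write q(u) = au^2 + bu + c. Substituting each data point gives a linear system:
  16a + 4b + c = -137/2
  36a + 6b + c = -277/2
  100a + 10b + c = -701/2
Solving the system yields a = -3, b = -5, c = -1/2.
So q(u) = -3u² - 5u - 1/2.
Then q(8) = -465/2.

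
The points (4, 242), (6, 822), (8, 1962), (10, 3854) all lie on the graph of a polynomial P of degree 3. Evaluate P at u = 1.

Using the Lagrange interpolation formula with nodes 4, 6, 8, 10:
  L_0(u) = (u - 6)(u - 8)(u - 10) / -48
  L_1(u) = (u - 4)(u - 8)(u - 10) / 16
  L_2(u) = (u - 4)(u - 6)(u - 10) / -16
  L_3(u) = (u - 4)(u - 6)(u - 8) / 48
Then P(u) = 242·L_0(u) + 822·L_1(u) + 1962·L_2(u) + 3854·L_3(u).
Expanding and collecting terms gives P(u) = 4u^3 - 2u^2 + 6u - 6.
Evaluating at u = 1: P(1) = 2.

2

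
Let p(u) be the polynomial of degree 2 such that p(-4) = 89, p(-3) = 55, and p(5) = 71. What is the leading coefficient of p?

4

Write p(u) = au^2 + bu + c. Substituting each data point gives a linear system:
  16a - 4b + c = 89
  9a - 3b + c = 55
  25a + 5b + c = 71
Solving the system yields a = 4, b = -6, c = 1.
So p(u) = 4u^2 - 6u + 1.
The leading coefficient is 4.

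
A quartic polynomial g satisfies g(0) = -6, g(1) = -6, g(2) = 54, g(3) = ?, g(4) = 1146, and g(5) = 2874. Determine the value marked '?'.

On equispaced nodes a degree-4 polynomial has vanishing fifth forward difference, so
  - g(0) + 5·g(1) - 10·g(2) + 10·g(3) - 5·g(4) + g(5) = 0.
Substituting the known values and solving for g(3):
  10·g(3) = 3420
  g(3) = 342.

342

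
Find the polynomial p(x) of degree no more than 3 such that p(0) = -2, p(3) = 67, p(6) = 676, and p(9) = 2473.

p(x) = 4x^3 - 6x^2 + 5x - 2

Using the Lagrange interpolation formula with nodes 0, 3, 6, 9:
  L_0(x) = (x - 3)(x - 6)(x - 9) / -162
  L_1(x) = x(x - 6)(x - 9) / 54
  L_2(x) = x(x - 3)(x - 9) / -54
  L_3(x) = x(x - 3)(x - 6) / 162
Then p(x) = -2·L_0(x) + 67·L_1(x) + 676·L_2(x) + 2473·L_3(x).
Expanding and collecting terms gives p(x) = 4x³ - 6x² + 5x - 2.
Check: p(0) = -2. ✓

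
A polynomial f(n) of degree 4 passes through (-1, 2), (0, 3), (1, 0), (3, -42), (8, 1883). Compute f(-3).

Write f(n) = an^4 + bn^3 + cn^2 + dn + e. Substituting each data point gives a linear system:
  a - b + c - d + e = 2
  e = 3
  a + b + c + d + e = 0
  81a + 27b + 9c + 3d + e = -42
  4096a + 512b + 64c + 8d + e = 1883
Solving the system yields a = 1, b = -4, c = -3, d = 3, e = 3.
So f(n) = n^4 - 4n^3 - 3n^2 + 3n + 3.
Then f(-3) = 156.

156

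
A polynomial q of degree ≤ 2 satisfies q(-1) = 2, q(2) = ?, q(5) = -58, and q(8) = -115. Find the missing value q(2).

On equispaced nodes a degree-2 polynomial has vanishing third forward difference, so
  - q(-1) + 3·q(2) - 3·q(5) + q(8) = 0.
Substituting the known values and solving for q(2):
  3·q(2) = -57
  q(2) = -19.

-19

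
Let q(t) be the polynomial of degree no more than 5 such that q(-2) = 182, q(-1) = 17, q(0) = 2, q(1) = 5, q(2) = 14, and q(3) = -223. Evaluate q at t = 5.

-5803

Write q(t) = at^5 + bt^4 + ct^3 + dt^2 + et + k. Substituting each data point gives a linear system:
  -32a + 16b - 8c + 4d - 2e + k = 182
  -a + b - c + d - e + k = 17
  k = 2
  a + b + c + d + e + k = 5
  32a + 16b + 8c + 4d + 2e + k = 14
  243a + 81b + 27c + 9d + 3e + k = -223
Solving the system yields a = -3, b = 5, c = 3, d = 4, e = -6, k = 2.
So q(t) = -3t^5 + 5t^4 + 3t^3 + 4t^2 - 6t + 2.
Then q(5) = -5803.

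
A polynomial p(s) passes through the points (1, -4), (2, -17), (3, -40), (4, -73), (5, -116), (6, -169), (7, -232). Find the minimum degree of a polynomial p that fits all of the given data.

2

Forward differences of the values at s = 1, 2, 3, 4, 5, 6, 7:
  p  : -4  -17  -40  -73  -116  -169  -232
  Δ  : -13  -23  -33  -43  -53  -63
  Δ^2: -10  -10  -10  -10  -10
  Δ^3: 0  0  0  0
  Δ^4: 0  0  0
  Δ^5: 0  0
  Δ^6: 0
The second differences are constant (-10) and nonzero, while all higher differences vanish, so the minimal degree is 2.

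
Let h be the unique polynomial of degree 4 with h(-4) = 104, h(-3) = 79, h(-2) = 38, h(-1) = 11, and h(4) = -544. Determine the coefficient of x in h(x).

-1

Write h(x) = ax^4 + bx^3 + cx^2 + dx + e. Substituting each data point gives a linear system:
  256a - 64b + 16c - 4d + e = 104
  81a - 27b + 9c - 3d + e = 79
  16a - 8b + 4c - 2d + e = 38
  a - b + c - d + e = 11
  256a + 64b + 16c + 4d + e = -544
Solving the system yields a = -1, b = -5, c = 2, d = -1, e = 4.
So h(x) = -x^4 - 5x^3 + 2x^2 - x + 4.
The coefficient of x is -1.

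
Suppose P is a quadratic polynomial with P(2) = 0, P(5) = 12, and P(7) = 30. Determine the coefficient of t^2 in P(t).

Write P(t) = at^2 + bt + c. Substituting each data point gives a linear system:
  4a + 2b + c = 0
  25a + 5b + c = 12
  49a + 7b + c = 30
Solving the system yields a = 1, b = -3, c = 2.
So P(t) = t^2 - 3t + 2.
The leading coefficient is 1.

1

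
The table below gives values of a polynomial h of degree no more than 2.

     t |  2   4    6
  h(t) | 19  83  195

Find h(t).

h(t) = 6t^2 - 4t + 3

Using the Lagrange interpolation formula with nodes 2, 4, 6:
  L_0(t) = (t - 4)(t - 6) / 8
  L_1(t) = (t - 2)(t - 6) / -4
  L_2(t) = (t - 2)(t - 4) / 8
Then h(t) = 19·L_0(t) + 83·L_1(t) + 195·L_2(t).
Expanding and collecting terms gives h(t) = 6t² - 4t + 3.
Check: h(4) = 83. ✓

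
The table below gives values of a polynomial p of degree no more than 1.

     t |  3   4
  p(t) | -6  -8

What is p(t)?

Using the Lagrange interpolation formula with nodes 3, 4:
  L_0(t) = (t - 4) / -1
  L_1(t) = (t - 3) / 1
Then p(t) = -6·L_0(t) - 8·L_1(t).
Expanding and collecting terms gives p(t) = -2t.
Check: p(3) = -6. ✓

p(t) = -2t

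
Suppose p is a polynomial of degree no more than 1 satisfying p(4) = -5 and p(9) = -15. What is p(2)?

Write p(n) = an + b. Substituting each data point gives a linear system:
  4a + b = -5
  9a + b = -15
Solving the system yields a = -2, b = 3.
So p(n) = -2n + 3.
Then p(2) = -1.

-1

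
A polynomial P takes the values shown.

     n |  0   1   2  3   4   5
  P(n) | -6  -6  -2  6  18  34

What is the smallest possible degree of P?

2

Forward differences of the values at n = 0, 1, 2, 3, 4, 5:
  P  : -6  -6  -2  6  18  34
  Δ  : 0  4  8  12  16
  Δ^2: 4  4  4  4
  Δ^3: 0  0  0
  Δ^4: 0  0
  Δ^5: 0
The second differences are constant (4) and nonzero, while all higher differences vanish, so the minimal degree is 2.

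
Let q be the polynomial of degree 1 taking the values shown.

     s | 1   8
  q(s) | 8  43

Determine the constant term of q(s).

3

Write q(s) = as + b. Substituting each data point gives a linear system:
  a + b = 8
  8a + b = 43
Solving the system yields a = 5, b = 3.
So q(s) = 5s + 3.
The constant term is 3.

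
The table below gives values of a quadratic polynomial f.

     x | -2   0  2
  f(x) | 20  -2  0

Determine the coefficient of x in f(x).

Write f(x) = ax^2 + bx + c. Substituting each data point gives a linear system:
  4a - 2b + c = 20
  c = -2
  4a + 2b + c = 0
Solving the system yields a = 3, b = -5, c = -2.
So f(x) = 3x² - 5x - 2.
The coefficient of x is -5.

-5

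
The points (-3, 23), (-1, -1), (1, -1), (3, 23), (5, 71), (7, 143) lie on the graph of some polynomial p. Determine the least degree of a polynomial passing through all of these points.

Forward differences of the values at s = -3, -1, 1, 3, 5, 7:
  p  : 23  -1  -1  23  71  143
  Δ  : -24  0  24  48  72
  Δ^2: 24  24  24  24
  Δ^3: 0  0  0
  Δ^4: 0  0
  Δ^5: 0
The second differences are constant (24) and nonzero, while all higher differences vanish, so the minimal degree is 2.

2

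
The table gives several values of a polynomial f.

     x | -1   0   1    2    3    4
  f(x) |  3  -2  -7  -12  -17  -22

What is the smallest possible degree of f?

Forward differences of the values at x = -1, 0, 1, 2, 3, 4:
  f  : 3  -2  -7  -12  -17  -22
  Δ  : -5  -5  -5  -5  -5
  Δ^2: 0  0  0  0
  Δ^3: 0  0  0
  Δ^4: 0  0
  Δ^5: 0
The first differences are constant (-5) and nonzero, while all higher differences vanish, so the minimal degree is 1.

1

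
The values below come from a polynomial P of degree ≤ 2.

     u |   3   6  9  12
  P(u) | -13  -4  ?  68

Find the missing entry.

On equispaced nodes a degree-2 polynomial has vanishing third forward difference, so
  - P(3) + 3·P(6) - 3·P(9) + P(12) = 0.
Substituting the known values and solving for P(9):
  -3·P(9) = -69
  P(9) = 23.

23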